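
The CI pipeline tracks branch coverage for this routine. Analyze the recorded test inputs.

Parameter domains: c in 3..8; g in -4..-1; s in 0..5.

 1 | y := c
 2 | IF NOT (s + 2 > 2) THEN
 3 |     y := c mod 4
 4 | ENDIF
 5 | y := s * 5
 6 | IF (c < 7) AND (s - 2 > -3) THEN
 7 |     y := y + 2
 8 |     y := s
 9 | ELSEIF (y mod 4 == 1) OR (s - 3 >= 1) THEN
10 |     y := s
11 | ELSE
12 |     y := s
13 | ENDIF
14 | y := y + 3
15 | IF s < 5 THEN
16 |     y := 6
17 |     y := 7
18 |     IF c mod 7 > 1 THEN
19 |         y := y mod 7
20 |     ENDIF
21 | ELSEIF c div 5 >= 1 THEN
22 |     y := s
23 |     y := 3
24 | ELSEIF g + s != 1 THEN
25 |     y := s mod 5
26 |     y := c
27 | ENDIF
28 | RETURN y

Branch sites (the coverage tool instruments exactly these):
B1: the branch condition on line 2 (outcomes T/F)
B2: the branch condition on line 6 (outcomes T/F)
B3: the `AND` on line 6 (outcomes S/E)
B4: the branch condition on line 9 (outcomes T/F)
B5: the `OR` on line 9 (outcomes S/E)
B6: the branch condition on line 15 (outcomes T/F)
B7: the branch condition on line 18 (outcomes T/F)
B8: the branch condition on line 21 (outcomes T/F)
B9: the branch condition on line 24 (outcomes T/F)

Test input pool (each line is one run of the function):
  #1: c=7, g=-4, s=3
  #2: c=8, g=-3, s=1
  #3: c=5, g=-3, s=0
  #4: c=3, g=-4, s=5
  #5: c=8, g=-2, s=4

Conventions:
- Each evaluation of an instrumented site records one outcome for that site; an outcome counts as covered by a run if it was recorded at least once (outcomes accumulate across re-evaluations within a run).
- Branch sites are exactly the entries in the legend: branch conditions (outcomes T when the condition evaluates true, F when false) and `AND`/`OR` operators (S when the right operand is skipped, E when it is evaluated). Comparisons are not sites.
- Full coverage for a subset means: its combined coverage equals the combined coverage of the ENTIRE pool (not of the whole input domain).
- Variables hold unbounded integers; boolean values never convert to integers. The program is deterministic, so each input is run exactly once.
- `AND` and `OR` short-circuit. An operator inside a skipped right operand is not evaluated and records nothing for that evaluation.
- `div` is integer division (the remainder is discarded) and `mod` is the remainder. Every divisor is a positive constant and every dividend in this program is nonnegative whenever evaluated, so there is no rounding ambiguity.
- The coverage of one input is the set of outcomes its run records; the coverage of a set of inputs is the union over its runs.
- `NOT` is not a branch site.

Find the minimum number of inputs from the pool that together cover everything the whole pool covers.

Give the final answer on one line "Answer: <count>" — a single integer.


run #1 (c=7, g=-4, s=3) records B1=F, B2=F, B3=S, B4=F, B5=E, B6=T, B7=F
run #2 (c=8, g=-3, s=1) records B1=F, B2=F, B3=S, B4=T, B5=S, B6=T, B7=F
run #3 (c=5, g=-3, s=0) records B1=T, B2=T, B3=E, B6=T, B7=T
run #4 (c=3, g=-4, s=5) records B1=F, B2=T, B3=E, B6=F, B8=F, B9=F
run #5 (c=8, g=-2, s=4) records B1=F, B2=F, B3=S, B4=T, B5=E, B6=T, B7=F
the full pool covers 16 outcomes: B1=T, B1=F, B2=T, B2=F, B3=S, B3=E, B4=T, B4=F, B5=S, B5=E, B6=T, B6=F, B7=T, B7=F, B8=F, B9=F
no size-1 subset reaches all 16 outcomes (best union: 7/16)
no size-2 subset reaches all 16 outcomes (best union: 12/16)
no size-3 subset reaches all 16 outcomes (best union: 14/16)
the canonical winner is {1, 2, 3, 4}: size 4, full 16-outcome coverage, earliest index list among size-4 covers
Answer: 4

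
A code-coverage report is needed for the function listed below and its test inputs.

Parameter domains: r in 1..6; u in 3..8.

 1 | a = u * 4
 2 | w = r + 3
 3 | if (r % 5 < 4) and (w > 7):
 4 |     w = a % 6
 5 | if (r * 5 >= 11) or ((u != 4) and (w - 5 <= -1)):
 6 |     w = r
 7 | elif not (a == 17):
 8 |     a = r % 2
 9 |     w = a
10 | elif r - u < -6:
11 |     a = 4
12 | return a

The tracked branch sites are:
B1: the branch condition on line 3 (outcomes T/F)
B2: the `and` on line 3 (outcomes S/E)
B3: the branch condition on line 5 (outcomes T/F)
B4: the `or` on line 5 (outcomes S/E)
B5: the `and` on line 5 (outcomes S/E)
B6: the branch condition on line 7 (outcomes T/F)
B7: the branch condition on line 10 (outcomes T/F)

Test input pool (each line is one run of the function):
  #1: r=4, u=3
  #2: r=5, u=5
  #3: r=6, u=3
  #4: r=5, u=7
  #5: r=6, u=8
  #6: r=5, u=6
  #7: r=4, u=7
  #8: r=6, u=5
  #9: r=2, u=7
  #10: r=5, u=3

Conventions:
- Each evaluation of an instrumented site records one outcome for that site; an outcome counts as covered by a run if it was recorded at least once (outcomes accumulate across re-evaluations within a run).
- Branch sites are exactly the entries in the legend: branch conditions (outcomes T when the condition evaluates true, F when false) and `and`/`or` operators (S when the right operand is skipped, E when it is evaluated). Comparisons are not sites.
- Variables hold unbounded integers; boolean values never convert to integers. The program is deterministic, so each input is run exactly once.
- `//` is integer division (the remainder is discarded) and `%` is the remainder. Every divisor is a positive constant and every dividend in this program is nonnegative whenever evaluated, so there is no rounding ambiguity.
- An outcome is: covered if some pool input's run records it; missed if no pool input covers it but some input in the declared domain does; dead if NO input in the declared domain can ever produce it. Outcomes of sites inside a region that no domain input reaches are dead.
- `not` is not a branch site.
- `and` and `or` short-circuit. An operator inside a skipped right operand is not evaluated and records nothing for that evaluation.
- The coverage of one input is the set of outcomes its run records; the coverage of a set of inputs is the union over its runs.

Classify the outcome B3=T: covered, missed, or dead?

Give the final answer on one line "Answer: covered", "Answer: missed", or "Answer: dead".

B3=T is recorded by pool input(s) 1, 2, 3, 4, 5, 6, 7, 8, 10 -> covered

Answer: covered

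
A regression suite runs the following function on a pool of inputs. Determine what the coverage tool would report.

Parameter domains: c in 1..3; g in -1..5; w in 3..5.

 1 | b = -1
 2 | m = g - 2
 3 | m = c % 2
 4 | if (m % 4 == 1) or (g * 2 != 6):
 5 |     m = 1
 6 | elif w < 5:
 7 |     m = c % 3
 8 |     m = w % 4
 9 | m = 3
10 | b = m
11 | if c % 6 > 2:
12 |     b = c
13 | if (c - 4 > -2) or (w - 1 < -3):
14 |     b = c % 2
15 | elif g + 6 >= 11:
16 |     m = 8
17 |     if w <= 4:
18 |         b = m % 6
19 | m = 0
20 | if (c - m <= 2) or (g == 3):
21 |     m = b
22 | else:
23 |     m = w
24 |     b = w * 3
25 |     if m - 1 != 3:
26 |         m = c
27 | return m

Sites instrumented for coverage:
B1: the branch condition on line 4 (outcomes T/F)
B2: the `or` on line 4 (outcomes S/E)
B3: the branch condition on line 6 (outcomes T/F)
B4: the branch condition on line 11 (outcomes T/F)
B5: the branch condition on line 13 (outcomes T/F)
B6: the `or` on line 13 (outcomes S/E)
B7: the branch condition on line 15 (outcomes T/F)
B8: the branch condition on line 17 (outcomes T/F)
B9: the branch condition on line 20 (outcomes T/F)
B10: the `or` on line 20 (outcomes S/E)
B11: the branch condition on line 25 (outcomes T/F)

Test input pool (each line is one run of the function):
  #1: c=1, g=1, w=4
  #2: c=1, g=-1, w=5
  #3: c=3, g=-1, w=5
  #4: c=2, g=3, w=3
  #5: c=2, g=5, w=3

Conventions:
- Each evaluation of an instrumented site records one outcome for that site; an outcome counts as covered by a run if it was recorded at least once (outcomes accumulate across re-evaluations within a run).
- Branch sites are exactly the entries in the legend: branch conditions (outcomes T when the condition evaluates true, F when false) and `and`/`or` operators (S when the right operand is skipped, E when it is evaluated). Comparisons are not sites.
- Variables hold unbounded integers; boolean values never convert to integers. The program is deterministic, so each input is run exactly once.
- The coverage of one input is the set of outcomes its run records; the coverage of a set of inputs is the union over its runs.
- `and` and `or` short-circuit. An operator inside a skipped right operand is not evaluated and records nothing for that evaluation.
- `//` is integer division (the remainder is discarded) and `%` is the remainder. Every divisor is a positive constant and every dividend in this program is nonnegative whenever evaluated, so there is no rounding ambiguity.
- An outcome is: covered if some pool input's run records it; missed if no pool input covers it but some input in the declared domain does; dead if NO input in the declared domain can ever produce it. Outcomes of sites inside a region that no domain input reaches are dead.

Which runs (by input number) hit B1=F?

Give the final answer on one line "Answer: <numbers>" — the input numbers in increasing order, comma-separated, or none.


input #1 (c=1, g=1, w=4): does not produce B1=F
input #2 (c=1, g=-1, w=5): does not produce B1=F
input #3 (c=3, g=-1, w=5): does not produce B1=F
input #4 (c=2, g=3, w=3): produces B1=F
input #5 (c=2, g=5, w=3): does not produce B1=F
Answer: 4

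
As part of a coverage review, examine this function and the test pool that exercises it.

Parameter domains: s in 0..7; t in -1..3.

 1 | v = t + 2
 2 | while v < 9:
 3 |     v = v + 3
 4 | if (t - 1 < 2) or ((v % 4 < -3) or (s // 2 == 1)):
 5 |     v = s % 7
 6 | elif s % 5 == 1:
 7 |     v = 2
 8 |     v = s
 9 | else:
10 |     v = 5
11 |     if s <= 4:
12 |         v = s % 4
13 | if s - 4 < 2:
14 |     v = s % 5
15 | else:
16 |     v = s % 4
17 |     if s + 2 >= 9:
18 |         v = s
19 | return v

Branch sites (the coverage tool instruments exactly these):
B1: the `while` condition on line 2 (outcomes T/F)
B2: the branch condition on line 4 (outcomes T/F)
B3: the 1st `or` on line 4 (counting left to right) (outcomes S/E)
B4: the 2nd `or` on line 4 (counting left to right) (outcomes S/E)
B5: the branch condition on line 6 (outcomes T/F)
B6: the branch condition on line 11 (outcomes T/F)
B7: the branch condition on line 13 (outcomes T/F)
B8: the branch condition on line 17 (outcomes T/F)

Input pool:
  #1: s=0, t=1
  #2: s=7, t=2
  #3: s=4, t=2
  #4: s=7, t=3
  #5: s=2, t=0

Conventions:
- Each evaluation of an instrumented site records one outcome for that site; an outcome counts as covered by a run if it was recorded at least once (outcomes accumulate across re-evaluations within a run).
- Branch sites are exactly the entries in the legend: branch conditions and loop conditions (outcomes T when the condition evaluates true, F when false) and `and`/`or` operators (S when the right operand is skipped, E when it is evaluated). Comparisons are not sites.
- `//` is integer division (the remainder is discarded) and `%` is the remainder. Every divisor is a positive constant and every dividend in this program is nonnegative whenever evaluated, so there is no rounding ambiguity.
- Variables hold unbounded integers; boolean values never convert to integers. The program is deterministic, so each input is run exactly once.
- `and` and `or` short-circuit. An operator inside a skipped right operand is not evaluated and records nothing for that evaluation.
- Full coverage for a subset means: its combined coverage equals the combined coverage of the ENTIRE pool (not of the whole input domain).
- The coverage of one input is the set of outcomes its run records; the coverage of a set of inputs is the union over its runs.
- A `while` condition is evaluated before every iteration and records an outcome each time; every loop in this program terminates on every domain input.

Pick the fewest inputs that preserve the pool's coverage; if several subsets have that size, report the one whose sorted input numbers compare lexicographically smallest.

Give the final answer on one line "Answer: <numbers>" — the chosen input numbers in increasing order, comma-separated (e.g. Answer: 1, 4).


input #1, s=0, t=1: events B1->T, B1->T, B1->F, B3->S, B2->T, B7->T; outcomes B1=T, B1=F, B2=T, B3=S, B7=T
input #2, s=7, t=2: events B1->T, B1->T, B1->F, B3->S, B2->T, B7->F, B8->T; outcomes B1=T, B1=F, B2=T, B3=S, B7=F, B8=T
input #3, s=4, t=2: events B1->T, B1->T, B1->F, B3->S, B2->T, B7->T; outcomes B1=T, B1=F, B2=T, B3=S, B7=T
input #4, s=7, t=3: events B1->T, B1->T, B1->F, B3->E, B4->E, B2->F, B5->F, B6->F, B7->F, B8->T; outcomes B1=T, B1=F, B2=F, B3=E, B4=E, B5=F, B6=F, B7=F, B8=T
input #5, s=2, t=0: events B1->T, B1->T, B1->T, B1->F, B3->S, B2->T, B7->T; outcomes B1=T, B1=F, B2=T, B3=S, B7=T
pool-wide coverage (12 outcomes): B1=T, B1=F, B2=T, B2=F, B3=S, B3=E, B4=E, B5=F, B6=F, B7=T, B7=F, B8=T
no size-1 subset reaches all 12 outcomes (best union: 9/12)
size 2: inputs {1, 4} cover all 12 outcomes, and no lexicographically smaller subset of this size does
Answer: 1, 4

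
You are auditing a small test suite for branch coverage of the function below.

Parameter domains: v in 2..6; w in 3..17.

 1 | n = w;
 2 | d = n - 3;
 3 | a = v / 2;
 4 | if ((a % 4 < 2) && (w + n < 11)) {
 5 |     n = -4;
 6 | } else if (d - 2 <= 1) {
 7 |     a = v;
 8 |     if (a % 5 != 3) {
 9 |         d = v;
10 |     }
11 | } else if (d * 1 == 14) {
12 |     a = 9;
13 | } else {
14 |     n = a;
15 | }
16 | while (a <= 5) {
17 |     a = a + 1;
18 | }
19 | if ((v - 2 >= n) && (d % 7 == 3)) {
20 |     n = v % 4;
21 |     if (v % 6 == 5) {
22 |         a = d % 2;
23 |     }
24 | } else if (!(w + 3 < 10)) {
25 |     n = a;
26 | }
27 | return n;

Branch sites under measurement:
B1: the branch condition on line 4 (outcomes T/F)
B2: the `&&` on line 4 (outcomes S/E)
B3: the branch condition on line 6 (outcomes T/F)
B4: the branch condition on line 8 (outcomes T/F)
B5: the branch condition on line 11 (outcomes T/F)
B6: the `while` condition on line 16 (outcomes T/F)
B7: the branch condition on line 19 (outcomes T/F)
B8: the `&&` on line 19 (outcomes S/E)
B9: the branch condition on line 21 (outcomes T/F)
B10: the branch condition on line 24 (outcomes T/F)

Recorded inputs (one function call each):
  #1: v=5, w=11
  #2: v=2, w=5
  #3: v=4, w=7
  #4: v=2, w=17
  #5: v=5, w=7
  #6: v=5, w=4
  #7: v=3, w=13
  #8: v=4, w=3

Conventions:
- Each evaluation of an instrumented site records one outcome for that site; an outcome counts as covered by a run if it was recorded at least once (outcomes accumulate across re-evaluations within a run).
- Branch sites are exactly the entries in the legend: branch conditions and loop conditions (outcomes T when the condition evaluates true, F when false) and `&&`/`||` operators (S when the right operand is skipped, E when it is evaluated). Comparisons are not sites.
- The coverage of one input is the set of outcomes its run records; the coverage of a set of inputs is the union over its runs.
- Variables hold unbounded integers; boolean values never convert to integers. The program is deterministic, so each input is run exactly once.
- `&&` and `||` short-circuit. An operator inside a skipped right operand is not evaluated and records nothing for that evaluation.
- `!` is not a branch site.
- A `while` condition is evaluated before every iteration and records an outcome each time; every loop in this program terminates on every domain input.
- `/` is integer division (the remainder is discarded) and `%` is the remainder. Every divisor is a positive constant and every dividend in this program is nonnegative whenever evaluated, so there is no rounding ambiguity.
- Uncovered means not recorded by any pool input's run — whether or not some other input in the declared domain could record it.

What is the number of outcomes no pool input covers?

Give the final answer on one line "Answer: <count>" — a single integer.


input #1 (v=5, w=11): events B2->S, B1->F, B3->F, B5->F, B6->T, B6->T, B6->T, B6->T, B6->F, B8->E, B7->F, B10->T; covers B1=F, B2=S, B3=F, B5=F, B6=T, B6=F, B7=F, B8=E, B10=T
input #2 (v=2, w=5): events B2->E, B1->T, B6->T, B6->T, B6->T, B6->T, B6->T, B6->F, B8->E, B7->F, B10->F; covers B1=T, B2=E, B6=T, B6=F, B7=F, B8=E, B10=F
input #3 (v=4, w=7): events B2->S, B1->F, B3->F, B5->F, B6->T, B6->T, B6->T, B6->T, B6->F, B8->E, B7->F, B10->T; covers B1=F, B2=S, B3=F, B5=F, B6=T, B6=F, B7=F, B8=E, B10=T
input #4 (v=2, w=17): events B2->E, B1->F, B3->F, B5->T, B6->F, B8->S, B7->F, B10->T; covers B1=F, B2=E, B3=F, B5=T, B6=F, B7=F, B8=S, B10=T
input #5 (v=5, w=7): events B2->S, B1->F, B3->F, B5->F, B6->T, B6->T, B6->T, B6->T, B6->F, B8->E, B7->F, B10->T; covers B1=F, B2=S, B3=F, B5=F, B6=T, B6=F, B7=F, B8=E, B10=T
input #6 (v=5, w=4): events B2->S, B1->F, B3->T, B4->T, B6->T, B6->F, B8->S, B7->F, B10->F; covers B1=F, B2=S, B3=T, B4=T, B6=T, B6=F, B7=F, B8=S, B10=F
input #7 (v=3, w=13): events B2->E, B1->F, B3->F, B5->F, B6->T, B6->T, B6->T, B6->T, B6->T, B6->F, B8->E, B7->T, B9->F; covers B1=F, B2=E, B3=F, B5=F, B6=T, B6=F, B7=T, B8=E, B9=F
input #8 (v=4, w=3): events B2->S, B1->F, B3->T, B4->T, B6->T, B6->T, B6->F, B8->S, B7->F, B10->F; covers B1=F, B2=S, B3=T, B4=T, B6=T, B6=F, B7=F, B8=S, B10=F
union over the pool: B1=T, B1=F, B2=S, B2=E, B3=T, B3=F, B4=T, B5=T, B5=F, B6=T, B6=F, B7=T, B7=F, B8=S, B8=E, B9=F, B10=T, B10=F
uncovered (2 of 20): B4=F, B9=T
Answer: 2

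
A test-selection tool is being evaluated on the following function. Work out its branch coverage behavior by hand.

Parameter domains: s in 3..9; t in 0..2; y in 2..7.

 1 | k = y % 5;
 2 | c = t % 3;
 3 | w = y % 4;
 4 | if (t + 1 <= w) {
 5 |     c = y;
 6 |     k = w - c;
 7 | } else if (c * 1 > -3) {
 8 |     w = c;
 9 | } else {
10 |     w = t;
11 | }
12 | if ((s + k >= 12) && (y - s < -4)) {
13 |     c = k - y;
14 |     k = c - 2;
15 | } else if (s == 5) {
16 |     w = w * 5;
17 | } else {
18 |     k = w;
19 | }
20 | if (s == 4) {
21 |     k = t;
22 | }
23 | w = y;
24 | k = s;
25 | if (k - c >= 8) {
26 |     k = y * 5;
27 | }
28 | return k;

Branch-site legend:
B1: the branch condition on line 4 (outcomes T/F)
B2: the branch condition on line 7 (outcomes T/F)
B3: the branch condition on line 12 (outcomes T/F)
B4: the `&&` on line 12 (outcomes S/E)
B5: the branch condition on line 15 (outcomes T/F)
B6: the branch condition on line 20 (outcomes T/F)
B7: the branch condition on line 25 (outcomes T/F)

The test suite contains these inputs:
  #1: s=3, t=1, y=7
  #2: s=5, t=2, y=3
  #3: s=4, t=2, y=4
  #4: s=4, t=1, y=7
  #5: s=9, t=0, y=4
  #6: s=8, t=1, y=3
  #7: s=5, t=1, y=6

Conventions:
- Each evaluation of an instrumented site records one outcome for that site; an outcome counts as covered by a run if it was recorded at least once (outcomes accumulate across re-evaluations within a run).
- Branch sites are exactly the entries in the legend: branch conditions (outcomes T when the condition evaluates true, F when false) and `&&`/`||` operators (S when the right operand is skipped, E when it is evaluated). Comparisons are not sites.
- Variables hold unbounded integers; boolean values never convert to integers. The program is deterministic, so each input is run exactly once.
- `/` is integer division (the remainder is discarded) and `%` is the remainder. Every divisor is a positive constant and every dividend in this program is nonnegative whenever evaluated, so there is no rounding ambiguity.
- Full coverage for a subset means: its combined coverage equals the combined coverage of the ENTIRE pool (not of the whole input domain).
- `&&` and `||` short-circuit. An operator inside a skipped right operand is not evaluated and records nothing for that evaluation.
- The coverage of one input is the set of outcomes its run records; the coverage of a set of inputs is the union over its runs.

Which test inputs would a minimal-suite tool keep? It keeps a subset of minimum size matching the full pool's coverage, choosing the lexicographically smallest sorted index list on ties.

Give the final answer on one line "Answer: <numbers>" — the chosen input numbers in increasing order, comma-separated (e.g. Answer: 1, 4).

run #1 (s=3, t=1, y=7) records B1=T, B3=F, B4=S, B5=F, B6=F, B7=F
run #2 (s=5, t=2, y=3) records B1=T, B3=F, B4=S, B5=T, B6=F, B7=F
run #3 (s=4, t=2, y=4) records B1=F, B2=T, B3=F, B4=S, B5=F, B6=T, B7=F
run #4 (s=4, t=1, y=7) records B1=T, B3=F, B4=S, B5=F, B6=T, B7=F
run #5 (s=9, t=0, y=4) records B1=F, B2=T, B3=T, B4=E, B6=F, B7=T
run #6 (s=8, t=1, y=3) records B1=T, B3=F, B4=S, B5=F, B6=F, B7=F
run #7 (s=5, t=1, y=6) records B1=T, B3=F, B4=S, B5=T, B6=F, B7=F
together the pool reaches 13 outcomes: B1=T, B1=F, B2=T, B3=T, B3=F, B4=S, B4=E, B5=T, B5=F, B6=T, B6=F, B7=T, B7=F
size 1 is not enough: best union over all size-1 subsets is 7/13
size 2 is not enough: best union over all size-2 subsets is 12/13
the canonical winner is {2, 3, 5}: size 3, full 13-outcome coverage, earliest index list among size-3 covers

Answer: 2, 3, 5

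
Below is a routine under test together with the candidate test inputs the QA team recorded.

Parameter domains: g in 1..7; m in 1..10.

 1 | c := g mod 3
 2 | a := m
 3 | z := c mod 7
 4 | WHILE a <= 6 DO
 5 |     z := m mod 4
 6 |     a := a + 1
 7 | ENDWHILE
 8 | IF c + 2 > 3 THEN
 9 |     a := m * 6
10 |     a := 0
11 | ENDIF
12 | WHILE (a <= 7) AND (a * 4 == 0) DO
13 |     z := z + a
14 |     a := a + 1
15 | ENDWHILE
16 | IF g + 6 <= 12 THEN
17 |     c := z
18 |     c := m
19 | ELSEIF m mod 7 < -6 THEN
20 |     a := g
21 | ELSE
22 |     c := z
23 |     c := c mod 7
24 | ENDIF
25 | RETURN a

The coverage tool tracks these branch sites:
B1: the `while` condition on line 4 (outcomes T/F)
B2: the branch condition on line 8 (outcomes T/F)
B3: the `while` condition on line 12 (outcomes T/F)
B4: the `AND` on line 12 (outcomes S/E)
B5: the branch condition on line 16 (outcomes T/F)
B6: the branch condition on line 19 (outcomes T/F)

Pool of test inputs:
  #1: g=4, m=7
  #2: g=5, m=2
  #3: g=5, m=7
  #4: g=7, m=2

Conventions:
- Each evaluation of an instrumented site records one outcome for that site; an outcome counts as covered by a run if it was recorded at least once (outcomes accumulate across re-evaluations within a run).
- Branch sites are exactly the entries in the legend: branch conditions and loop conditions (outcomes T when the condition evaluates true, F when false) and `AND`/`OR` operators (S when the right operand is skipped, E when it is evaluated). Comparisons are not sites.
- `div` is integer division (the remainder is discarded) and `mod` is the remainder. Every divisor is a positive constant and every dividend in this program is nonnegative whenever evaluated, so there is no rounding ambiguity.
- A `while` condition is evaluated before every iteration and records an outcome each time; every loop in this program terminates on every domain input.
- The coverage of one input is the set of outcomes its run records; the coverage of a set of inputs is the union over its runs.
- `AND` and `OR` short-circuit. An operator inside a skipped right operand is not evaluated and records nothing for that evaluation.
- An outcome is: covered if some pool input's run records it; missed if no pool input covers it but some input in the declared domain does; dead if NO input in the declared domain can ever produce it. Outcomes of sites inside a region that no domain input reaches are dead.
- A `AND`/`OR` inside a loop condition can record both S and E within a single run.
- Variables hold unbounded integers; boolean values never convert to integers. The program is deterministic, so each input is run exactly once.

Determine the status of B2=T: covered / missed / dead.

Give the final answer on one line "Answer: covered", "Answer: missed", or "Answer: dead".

B2=T is recorded by pool input(s) 2, 3 -> covered

Answer: covered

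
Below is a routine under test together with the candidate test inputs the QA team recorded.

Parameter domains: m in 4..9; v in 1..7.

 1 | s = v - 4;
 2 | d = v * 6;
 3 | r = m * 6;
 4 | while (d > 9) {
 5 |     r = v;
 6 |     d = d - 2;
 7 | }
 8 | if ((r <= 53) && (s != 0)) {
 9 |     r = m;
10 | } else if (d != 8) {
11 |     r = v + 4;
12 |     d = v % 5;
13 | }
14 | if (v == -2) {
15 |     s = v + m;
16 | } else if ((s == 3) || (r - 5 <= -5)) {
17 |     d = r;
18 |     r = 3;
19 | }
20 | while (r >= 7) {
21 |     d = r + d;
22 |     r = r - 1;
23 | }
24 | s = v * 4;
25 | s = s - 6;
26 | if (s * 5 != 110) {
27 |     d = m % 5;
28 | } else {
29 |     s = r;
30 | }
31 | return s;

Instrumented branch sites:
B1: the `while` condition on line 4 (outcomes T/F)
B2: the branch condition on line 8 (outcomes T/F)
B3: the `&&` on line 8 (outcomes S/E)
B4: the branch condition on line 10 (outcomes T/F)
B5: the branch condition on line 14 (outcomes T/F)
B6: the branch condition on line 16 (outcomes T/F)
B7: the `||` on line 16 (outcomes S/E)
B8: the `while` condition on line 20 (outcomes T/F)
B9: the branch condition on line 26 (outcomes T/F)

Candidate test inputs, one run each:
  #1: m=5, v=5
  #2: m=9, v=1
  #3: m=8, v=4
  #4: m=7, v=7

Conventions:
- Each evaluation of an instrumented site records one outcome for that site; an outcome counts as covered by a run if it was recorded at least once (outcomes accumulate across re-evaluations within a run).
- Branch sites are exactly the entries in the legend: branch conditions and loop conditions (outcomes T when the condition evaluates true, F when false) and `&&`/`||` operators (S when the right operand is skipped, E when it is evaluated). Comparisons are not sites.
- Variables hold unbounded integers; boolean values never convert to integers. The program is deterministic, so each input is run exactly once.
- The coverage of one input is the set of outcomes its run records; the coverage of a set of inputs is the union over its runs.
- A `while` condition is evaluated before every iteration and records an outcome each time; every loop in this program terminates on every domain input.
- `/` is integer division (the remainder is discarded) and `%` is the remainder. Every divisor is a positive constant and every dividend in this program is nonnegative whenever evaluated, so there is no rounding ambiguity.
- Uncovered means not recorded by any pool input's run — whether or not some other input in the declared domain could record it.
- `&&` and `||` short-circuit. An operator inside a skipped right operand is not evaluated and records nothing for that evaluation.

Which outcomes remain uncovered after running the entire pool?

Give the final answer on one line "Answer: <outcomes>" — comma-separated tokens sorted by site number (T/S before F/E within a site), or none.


test 1 (m=5, v=5) fires B1->T, B1->T, B1->T, B1->T, B1->T, B1->T, B1->T, B1->T, B1->T, B1->T, B1->T, B1->F, B3->E, B2->T, ...; hits B1=T, B1=F, B2=T, B3=E, B5=F, B6=F, B7=E, B8=F, B9=T
test 2 (m=9, v=1) fires B1->F, B3->S, B2->F, B4->T, B5->F, B7->E, B6->F, B8->F, B9->T; hits B1=F, B2=F, B3=S, B4=T, B5=F, B6=F, B7=E, B8=F, B9=T
test 3 (m=8, v=4) fires B1->T, B1->T, B1->T, B1->T, B1->T, B1->T, B1->T, B1->T, B1->F, B3->E, B2->F, B4->F, B5->F, B7->E, ...; hits B1=T, B1=F, B2=F, B3=E, B4=F, B5=F, B6=F, B7=E, B8=F, B9=T
test 4 (m=7, v=7) fires B1->T, B1->T, B1->T, B1->T, B1->T, B1->T, B1->T, B1->T, B1->T, B1->T, B1->T, B1->T, B1->T, B1->T, ...; hits B1=T, B1=F, B2=T, B3=E, B5=F, B6=T, B7=S, B8=F, B9=F
union over the pool: B1=T, B1=F, B2=T, B2=F, B3=S, B3=E, B4=T, B4=F, B5=F, B6=T, B6=F, B7=S, B7=E, B8=F, B9=T, B9=F
uncovered (2 of 18): B5=T, B8=T
Answer: B5=T, B8=T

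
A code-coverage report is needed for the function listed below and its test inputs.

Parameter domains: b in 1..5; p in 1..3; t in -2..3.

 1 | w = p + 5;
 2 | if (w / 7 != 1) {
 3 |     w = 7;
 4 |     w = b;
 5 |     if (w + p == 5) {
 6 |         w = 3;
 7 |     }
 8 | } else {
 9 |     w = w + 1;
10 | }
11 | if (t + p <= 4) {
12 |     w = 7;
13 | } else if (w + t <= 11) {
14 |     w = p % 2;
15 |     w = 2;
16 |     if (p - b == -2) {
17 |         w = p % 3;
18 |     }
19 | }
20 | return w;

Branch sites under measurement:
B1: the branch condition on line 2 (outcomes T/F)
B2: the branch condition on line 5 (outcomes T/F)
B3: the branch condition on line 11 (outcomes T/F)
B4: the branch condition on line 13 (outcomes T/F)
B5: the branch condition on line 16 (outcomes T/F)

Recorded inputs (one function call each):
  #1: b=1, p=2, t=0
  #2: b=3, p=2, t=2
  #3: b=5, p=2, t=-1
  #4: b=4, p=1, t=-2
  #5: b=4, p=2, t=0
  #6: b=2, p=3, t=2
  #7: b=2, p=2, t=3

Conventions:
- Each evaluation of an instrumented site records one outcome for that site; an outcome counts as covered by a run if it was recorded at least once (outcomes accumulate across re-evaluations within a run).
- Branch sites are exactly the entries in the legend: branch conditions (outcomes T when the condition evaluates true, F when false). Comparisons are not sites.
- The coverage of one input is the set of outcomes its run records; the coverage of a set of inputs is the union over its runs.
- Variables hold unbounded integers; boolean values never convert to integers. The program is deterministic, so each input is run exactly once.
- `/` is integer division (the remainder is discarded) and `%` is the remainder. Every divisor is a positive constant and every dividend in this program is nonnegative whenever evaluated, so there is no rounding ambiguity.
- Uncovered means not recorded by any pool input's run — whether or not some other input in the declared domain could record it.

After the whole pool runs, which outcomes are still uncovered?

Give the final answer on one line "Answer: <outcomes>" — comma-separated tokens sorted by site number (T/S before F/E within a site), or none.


test 1 (b=1, p=2, t=0) fires B1->F, B3->T; hits B1=F, B3=T
test 2 (b=3, p=2, t=2) fires B1->F, B3->T; hits B1=F, B3=T
test 3 (b=5, p=2, t=-1) fires B1->F, B3->T; hits B1=F, B3=T
test 4 (b=4, p=1, t=-2) fires B1->T, B2->T, B3->T; hits B1=T, B2=T, B3=T
test 5 (b=4, p=2, t=0) fires B1->F, B3->T; hits B1=F, B3=T
test 6 (b=2, p=3, t=2) fires B1->F, B3->F, B4->T, B5->F; hits B1=F, B3=F, B4=T, B5=F
test 7 (b=2, p=2, t=3) fires B1->F, B3->F, B4->T, B5->F; hits B1=F, B3=F, B4=T, B5=F
union over the pool: B1=T, B1=F, B2=T, B3=T, B3=F, B4=T, B5=F
uncovered (3 of 10): B2=F, B4=F, B5=T
Answer: B2=F, B4=F, B5=T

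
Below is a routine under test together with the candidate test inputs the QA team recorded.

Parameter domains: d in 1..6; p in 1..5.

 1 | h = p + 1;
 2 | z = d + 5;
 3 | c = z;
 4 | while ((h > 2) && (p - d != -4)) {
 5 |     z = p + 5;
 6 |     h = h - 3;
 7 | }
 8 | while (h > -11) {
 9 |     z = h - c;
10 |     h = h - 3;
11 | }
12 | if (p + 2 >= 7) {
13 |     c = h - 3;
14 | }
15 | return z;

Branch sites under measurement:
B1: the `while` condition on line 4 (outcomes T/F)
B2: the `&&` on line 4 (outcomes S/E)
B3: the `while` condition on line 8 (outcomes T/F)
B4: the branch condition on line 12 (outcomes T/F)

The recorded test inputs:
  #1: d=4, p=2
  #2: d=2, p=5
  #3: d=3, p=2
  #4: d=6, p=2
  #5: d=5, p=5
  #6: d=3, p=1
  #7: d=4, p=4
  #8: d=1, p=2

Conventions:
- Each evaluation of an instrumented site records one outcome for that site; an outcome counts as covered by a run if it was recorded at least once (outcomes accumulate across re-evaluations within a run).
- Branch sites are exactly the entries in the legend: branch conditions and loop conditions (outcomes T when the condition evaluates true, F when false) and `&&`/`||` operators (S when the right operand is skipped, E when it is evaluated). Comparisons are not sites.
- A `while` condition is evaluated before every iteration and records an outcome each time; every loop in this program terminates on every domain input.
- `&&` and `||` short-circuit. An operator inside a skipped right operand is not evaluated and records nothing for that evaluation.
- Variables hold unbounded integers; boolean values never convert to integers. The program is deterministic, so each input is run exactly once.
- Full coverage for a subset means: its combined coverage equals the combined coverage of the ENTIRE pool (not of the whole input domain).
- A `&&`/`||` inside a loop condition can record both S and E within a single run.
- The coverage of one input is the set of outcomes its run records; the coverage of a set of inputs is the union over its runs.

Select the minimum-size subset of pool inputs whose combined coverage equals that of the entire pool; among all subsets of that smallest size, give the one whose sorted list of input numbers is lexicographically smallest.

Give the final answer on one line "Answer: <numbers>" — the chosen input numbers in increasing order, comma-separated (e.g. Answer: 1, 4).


test 1 (d=4, p=2) hits B1=T, B1=F, B2=S, B2=E, B3=T, B3=F, B4=F
test 2 (d=2, p=5) hits B1=T, B1=F, B2=S, B2=E, B3=T, B3=F, B4=T
test 3 (d=3, p=2) hits B1=T, B1=F, B2=S, B2=E, B3=T, B3=F, B4=F
test 4 (d=6, p=2) hits B1=F, B2=E, B3=T, B3=F, B4=F
test 5 (d=5, p=5) hits B1=T, B1=F, B2=S, B2=E, B3=T, B3=F, B4=T
test 6 (d=3, p=1) hits B1=F, B2=S, B3=T, B3=F, B4=F
test 7 (d=4, p=4) hits B1=T, B1=F, B2=S, B2=E, B3=T, B3=F, B4=F
test 8 (d=1, p=2) hits B1=T, B1=F, B2=S, B2=E, B3=T, B3=F, B4=F
the full pool covers 8 outcomes: B1=T, B1=F, B2=S, B2=E, B3=T, B3=F, B4=T, B4=F
size 1 is not enough: best union over all size-1 subsets is 7/8
the canonical winner is {1, 2}: size 2, full 8-outcome coverage, earliest index list among size-2 covers
Answer: 1, 2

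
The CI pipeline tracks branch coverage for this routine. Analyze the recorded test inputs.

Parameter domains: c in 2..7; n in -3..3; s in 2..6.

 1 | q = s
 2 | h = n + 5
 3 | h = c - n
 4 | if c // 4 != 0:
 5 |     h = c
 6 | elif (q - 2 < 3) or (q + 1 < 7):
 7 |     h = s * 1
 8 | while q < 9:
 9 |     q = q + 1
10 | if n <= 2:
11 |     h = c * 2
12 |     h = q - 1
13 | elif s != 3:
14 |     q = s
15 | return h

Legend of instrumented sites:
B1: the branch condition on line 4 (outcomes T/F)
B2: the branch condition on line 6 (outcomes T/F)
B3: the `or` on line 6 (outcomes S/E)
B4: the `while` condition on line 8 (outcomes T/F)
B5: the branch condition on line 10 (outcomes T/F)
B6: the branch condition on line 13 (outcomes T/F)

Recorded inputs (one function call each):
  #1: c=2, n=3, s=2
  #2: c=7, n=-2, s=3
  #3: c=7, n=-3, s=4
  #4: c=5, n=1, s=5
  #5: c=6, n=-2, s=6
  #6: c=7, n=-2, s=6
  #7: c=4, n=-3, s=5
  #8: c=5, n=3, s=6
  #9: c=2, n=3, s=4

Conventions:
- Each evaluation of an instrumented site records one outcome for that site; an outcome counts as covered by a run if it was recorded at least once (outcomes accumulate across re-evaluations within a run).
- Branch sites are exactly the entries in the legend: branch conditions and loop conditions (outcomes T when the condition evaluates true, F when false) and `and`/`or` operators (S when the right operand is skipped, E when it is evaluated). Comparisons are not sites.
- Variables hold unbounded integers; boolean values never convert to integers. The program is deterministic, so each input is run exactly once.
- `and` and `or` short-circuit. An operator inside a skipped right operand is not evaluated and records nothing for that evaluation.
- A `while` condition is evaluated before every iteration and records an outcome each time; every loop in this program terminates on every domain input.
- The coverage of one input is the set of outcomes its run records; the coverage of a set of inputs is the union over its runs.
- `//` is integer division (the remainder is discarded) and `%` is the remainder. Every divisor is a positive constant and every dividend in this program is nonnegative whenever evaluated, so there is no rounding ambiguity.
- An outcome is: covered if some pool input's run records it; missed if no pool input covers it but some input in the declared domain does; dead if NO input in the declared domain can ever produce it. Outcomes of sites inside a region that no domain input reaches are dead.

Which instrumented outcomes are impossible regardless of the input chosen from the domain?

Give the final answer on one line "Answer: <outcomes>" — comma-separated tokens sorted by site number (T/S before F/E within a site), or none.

running all 210 domain inputs and tallying outcomes:
  reachable outcomes have witnesses, e.g. B1=T (e.g. c=4, n=-3, s=2), B1=F (e.g. c=2, n=-3, s=2), B2=T (e.g. c=2, n=-3, s=2), B2=F (e.g. c=2, n=-3, s=6)

Answer: none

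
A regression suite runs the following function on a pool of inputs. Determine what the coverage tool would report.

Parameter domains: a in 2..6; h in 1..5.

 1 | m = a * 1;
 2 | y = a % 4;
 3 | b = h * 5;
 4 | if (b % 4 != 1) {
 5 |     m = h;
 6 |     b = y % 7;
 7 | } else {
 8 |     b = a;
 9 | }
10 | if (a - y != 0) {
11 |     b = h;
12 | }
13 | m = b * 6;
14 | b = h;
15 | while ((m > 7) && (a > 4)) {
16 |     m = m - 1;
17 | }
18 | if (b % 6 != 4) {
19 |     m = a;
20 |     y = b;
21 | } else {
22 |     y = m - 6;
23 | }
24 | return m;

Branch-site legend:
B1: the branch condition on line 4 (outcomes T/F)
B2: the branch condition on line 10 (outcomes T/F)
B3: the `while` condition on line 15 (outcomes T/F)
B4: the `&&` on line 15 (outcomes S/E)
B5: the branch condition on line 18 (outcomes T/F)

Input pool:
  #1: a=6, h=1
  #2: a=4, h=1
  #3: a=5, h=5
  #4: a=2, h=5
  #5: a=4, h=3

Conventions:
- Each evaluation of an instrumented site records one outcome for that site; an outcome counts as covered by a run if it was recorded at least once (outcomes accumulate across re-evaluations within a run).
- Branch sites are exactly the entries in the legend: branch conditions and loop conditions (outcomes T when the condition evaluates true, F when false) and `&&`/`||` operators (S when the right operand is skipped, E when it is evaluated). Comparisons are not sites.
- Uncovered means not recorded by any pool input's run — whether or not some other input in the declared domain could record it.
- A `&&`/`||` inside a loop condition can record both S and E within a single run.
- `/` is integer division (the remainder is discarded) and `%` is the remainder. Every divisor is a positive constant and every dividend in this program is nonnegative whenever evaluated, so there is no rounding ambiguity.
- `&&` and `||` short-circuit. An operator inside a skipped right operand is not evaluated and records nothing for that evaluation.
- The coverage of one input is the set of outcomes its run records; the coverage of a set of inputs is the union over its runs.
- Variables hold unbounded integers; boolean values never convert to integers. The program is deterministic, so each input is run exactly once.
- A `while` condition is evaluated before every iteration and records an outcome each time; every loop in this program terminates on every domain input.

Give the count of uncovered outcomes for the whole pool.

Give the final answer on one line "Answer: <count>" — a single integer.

input #1, a=6, h=1: events B1->F, B2->T, B4->S, B3->F, B5->T; outcomes B1=F, B2=T, B3=F, B4=S, B5=T
input #2, a=4, h=1: events B1->F, B2->T, B4->S, B3->F, B5->T; outcomes B1=F, B2=T, B3=F, B4=S, B5=T
input #3, a=5, h=5: events B1->F, B2->T, B4->E, B3->T, B4->E, B3->T, B4->E, B3->T, B4->E, B3->T, B4->E, B3->T, B4->E, B3->T, ...; outcomes B1=F, B2=T, B3=T, B3=F, B4=S, B4=E, B5=T
input #4, a=2, h=5: events B1->F, B2->F, B4->E, B3->F, B5->T; outcomes B1=F, B2=F, B3=F, B4=E, B5=T
input #5, a=4, h=3: events B1->T, B2->T, B4->E, B3->F, B5->T; outcomes B1=T, B2=T, B3=F, B4=E, B5=T
union over the pool: B1=T, B1=F, B2=T, B2=F, B3=T, B3=F, B4=S, B4=E, B5=T
uncovered (1 of 10): B5=F

Answer: 1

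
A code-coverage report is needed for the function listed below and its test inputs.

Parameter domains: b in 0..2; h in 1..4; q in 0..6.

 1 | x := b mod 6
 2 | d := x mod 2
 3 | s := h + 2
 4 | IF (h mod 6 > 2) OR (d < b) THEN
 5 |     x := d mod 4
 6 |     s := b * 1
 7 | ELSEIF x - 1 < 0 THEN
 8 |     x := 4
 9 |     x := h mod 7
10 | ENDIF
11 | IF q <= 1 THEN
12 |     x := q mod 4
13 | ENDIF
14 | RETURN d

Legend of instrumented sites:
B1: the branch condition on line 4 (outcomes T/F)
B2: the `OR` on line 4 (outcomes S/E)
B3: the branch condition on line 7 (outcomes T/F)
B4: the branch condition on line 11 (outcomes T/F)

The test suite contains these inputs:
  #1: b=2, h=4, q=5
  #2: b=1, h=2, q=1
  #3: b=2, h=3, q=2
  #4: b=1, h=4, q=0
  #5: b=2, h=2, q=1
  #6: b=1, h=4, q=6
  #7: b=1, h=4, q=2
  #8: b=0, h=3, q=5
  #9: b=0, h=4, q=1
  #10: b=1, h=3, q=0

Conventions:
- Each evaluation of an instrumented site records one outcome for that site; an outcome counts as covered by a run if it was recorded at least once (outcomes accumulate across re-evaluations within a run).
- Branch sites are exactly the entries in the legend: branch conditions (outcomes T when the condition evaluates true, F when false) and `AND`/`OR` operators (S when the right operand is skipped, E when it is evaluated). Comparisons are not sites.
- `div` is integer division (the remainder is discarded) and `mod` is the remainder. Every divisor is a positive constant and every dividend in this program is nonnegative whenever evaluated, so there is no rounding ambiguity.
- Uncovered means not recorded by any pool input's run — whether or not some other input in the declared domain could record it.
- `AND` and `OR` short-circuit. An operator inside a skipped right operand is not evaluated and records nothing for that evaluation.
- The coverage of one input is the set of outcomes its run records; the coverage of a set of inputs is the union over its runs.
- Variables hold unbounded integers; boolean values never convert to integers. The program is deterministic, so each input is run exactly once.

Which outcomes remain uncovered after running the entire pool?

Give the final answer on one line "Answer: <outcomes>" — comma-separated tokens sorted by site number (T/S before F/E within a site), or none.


input #1 (b=2, h=4, q=5): events B2->S, B1->T, B4->F; covers B1=T, B2=S, B4=F
input #2 (b=1, h=2, q=1): events B2->E, B1->F, B3->F, B4->T; covers B1=F, B2=E, B3=F, B4=T
input #3 (b=2, h=3, q=2): events B2->S, B1->T, B4->F; covers B1=T, B2=S, B4=F
input #4 (b=1, h=4, q=0): events B2->S, B1->T, B4->T; covers B1=T, B2=S, B4=T
input #5 (b=2, h=2, q=1): events B2->E, B1->T, B4->T; covers B1=T, B2=E, B4=T
input #6 (b=1, h=4, q=6): events B2->S, B1->T, B4->F; covers B1=T, B2=S, B4=F
input #7 (b=1, h=4, q=2): events B2->S, B1->T, B4->F; covers B1=T, B2=S, B4=F
input #8 (b=0, h=3, q=5): events B2->S, B1->T, B4->F; covers B1=T, B2=S, B4=F
input #9 (b=0, h=4, q=1): events B2->S, B1->T, B4->T; covers B1=T, B2=S, B4=T
input #10 (b=1, h=3, q=0): events B2->S, B1->T, B4->T; covers B1=T, B2=S, B4=T
union over the pool: B1=T, B1=F, B2=S, B2=E, B3=F, B4=T, B4=F
uncovered (1 of 8): B3=T
Answer: B3=T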